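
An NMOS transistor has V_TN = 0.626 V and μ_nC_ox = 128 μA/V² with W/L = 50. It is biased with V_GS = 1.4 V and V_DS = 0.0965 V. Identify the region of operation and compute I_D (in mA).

k_n = μ_nC_ox · (W/L) = 6.4 mA/V².
V_ov = V_GS − V_TN = 1.4 − 0.626 = 0.774 V.
Since V_DS = 0.0965 V < V_ov = 0.774 V, the device is in the triode region.
I_D = k_n [V_ov · V_DS − ½ V_DS²] = 6.4 × [0.774 × 0.0965 − 0.5 × 0.0965²] = 0.448 mA.

Triode; I_D = 0.448 mA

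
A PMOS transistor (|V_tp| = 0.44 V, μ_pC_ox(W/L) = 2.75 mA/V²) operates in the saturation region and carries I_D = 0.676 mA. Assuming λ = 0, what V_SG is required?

V_SG = 1.14 V

In saturation I_D = ½ k_p (V_SG − |V_tp|)², so V_SG − |V_tp| = √(2 I_D / k_p) = √(2 × 0.676 / 2.75) = 0.701 V.
V_SG = 0.44 + 0.701 = 1.14 V.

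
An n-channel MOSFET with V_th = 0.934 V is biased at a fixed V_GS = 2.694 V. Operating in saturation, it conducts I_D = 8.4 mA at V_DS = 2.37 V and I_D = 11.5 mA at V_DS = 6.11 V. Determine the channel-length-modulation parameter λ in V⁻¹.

λ = 0.129 V⁻¹

With V_GS fixed, I_D ∝ (1 + λ V_DS) in saturation, so I_D2/I_D1 = (1 + λ V_DS2)/(1 + λ V_DS1).
11.5/8.4 = 1.369 = (1 + 6.11 λ)/(1 + 2.37 λ).
Solving: λ (I_D1 V_DS2 − I_D2 V_DS1) = I_D2 − I_D1, so λ = (11.5 − 8.4) / (8.4 × 6.11 − 11.5 × 2.37) = 3.1 / 24.1 = 0.129 V⁻¹.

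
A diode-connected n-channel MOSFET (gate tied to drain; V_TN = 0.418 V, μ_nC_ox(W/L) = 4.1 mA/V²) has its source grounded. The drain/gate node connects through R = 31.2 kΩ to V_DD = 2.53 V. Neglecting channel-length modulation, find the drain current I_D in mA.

With gate tied to drain, V_GS = V_DS ≥ V_GS − V_TN, so the device is in saturation.
KCL at the drain: ½ k_n (V_GS − V_TN)² = (V_DD − V_GS)/R.
Let x = V_GS − 0.418. Then 64 x² + x − 2.112 = 0, giving x = 0.174 V (positive root), so V_GS = 0.592 V.
I_D = (V_DD − V_GS)/R = (2.53 − 0.592) / 31.2 = 0.0621 mA.

I_D = 0.0621 mA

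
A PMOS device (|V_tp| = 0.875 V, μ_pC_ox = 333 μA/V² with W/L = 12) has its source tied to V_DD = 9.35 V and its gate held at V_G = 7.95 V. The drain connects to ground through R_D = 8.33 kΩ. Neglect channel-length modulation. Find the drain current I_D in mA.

V_SG = V_DD − V_G = 9.35 − 7.95 = 1.4 V, so V_ov = 1.4 − 0.875 = 0.525 V.
k_p = μ_pC_ox · (W/L) = 3.996 mA/V².
Assume saturation: I_D = ½ k_p V_ov² = 0.5 × 3.996 × 0.525² = 0.551 mA, giving V_SD = V_DD − I_D R_D = 9.35 − 0.551 × 8.33 = 4.76 V.
V_SD = 4.76 V ≥ V_ov = 0.525 V, confirming saturation.

I_D = 0.551 mA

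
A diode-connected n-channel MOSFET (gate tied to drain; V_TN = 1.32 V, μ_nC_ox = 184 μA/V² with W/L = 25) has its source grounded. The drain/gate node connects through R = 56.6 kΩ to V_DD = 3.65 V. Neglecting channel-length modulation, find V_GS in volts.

V_GS = 1.45 V

With gate tied to drain, V_GS = V_DS ≥ V_GS − V_TN, so the device is in saturation.
k_n = μ_nC_ox · (W/L) = 4.6 mA/V².
KCL at the drain: ½ k_n (V_GS − V_TN)² = (V_DD − V_GS)/R.
Let x = V_GS − 1.32. Then 130 x² + x − 2.33 = 0, giving x = 0.13 V (positive root), so V_GS = 1.45 V.
I_D = (V_DD − V_GS)/R = (3.65 − 1.45) / 56.6 = 0.0389 mA.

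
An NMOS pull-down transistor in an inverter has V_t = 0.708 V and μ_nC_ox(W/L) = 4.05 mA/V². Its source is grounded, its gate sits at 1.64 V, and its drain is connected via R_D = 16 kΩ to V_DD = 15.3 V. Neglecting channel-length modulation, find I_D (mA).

V_GS = V_G = 1.64 V, so V_ov = 1.64 − 0.708 = 0.932 V.
Assume saturation: I_D = ½ k_n V_ov² = 0.5 × 4.05 × 0.932² = 1.76 mA, giving V_DS = V_DD − I_D R_D = 15.3 − 1.76 × 16 = -12.8 V.
But -12.8 V < V_ov = 0.932 V, so the device is actually in triode.
In triode I_D = k_n[V_ov V_DS − ½ V_DS²] and I_D = (V_DD − V_DS)/R_D. Equating: 32.4 V_DS² − 61.39 V_DS + 15.3 = 0, giving V_DS = 0.295 V (the root below V_ov).
I_D = (15.3 − 0.295) / 16 = 0.938 mA.

I_D = 0.938 mA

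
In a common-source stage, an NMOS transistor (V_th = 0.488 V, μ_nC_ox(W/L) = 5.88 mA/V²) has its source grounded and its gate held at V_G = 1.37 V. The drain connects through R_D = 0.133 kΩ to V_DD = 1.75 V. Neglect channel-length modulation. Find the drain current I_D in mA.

V_GS = V_G = 1.37 V, so V_ov = 1.37 − 0.488 = 0.882 V.
Assume saturation: I_D = ½ k_n V_ov² = 0.5 × 5.88 × 0.882² = 2.29 mA, giving V_DS = V_DD − I_D R_D = 1.75 − 2.29 × 0.133 = 1.45 V.
V_DS = 1.45 V ≥ V_ov = 0.882 V, confirming saturation.

I_D = 2.29 mA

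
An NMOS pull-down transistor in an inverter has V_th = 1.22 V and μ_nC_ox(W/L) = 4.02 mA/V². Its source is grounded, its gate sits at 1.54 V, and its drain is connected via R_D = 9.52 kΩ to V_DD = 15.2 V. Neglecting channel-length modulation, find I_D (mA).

V_GS = V_G = 1.54 V, so V_ov = 1.54 − 1.22 = 0.32 V.
Assume saturation: I_D = ½ k_n V_ov² = 0.5 × 4.02 × 0.32² = 0.206 mA, giving V_DS = V_DD − I_D R_D = 15.2 − 0.206 × 9.52 = 13.2 V.
V_DS = 13.2 V ≥ V_ov = 0.32 V, confirming saturation.

I_D = 0.206 mA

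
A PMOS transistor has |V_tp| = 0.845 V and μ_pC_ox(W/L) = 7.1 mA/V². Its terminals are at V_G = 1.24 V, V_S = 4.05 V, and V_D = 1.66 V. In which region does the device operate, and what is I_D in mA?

V_SG = V_S − V_G = 4.05 − 1.24 = 2.81 V; V_SD = V_S − V_D = 4.05 − 1.66 = 2.39 V.
V_ov = V_SG − |V_tp| = 2.81 − 0.845 = 1.96 V.
Since V_SD = 2.39 V ≥ V_ov = 1.96 V, the device is in saturation.
I_D = ½ k_p V_ov² = 0.5 × 7.1 × 1.96² = 13.7 mA.

Saturation; I_D = 13.7 mA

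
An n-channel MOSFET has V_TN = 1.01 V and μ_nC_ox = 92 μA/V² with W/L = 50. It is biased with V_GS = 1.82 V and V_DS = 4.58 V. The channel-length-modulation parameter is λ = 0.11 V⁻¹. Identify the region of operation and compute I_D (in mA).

Saturation; I_D = 2.27 mA

k_n = μ_nC_ox · (W/L) = 4.6 mA/V².
V_ov = V_GS − V_TN = 1.82 − 1.01 = 0.81 V.
Since V_DS = 4.58 V ≥ V_ov = 0.81 V, the device is in saturation.
I_D = ½ k_n V_ov² (1 + λ V_DS) = 0.5 × 4.6 × 0.81² × (1 + 0.11 × 4.58) = 2.27 mA.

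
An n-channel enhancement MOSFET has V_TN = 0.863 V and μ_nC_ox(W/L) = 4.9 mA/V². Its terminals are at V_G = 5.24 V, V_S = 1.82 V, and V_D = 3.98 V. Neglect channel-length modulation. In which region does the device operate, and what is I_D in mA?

V_GS = V_G − V_S = 5.24 − 1.82 = 3.42 V; V_DS = V_D − V_S = 3.98 − 1.82 = 2.16 V.
V_ov = V_GS − V_TN = 3.42 − 0.863 = 2.56 V.
Since V_DS = 2.16 V < V_ov = 2.56 V, the device is in the triode region.
I_D = k_n [V_ov · V_DS − ½ V_DS²] = 4.9 × [2.56 × 2.16 − 0.5 × 2.16²] = 15.6 mA.

Triode; I_D = 15.6 mA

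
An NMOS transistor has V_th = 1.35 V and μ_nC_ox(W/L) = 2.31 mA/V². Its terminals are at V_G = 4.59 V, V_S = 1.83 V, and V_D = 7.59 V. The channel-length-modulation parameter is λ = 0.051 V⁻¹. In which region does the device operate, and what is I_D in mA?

Saturation; I_D = 2.97 mA

V_GS = V_G − V_S = 4.59 − 1.83 = 2.76 V; V_DS = V_D − V_S = 7.59 − 1.83 = 5.76 V.
V_ov = V_GS − V_th = 2.76 − 1.35 = 1.41 V.
Since V_DS = 5.76 V ≥ V_ov = 1.41 V, the device is in saturation.
I_D = ½ k_n V_ov² (1 + λ V_DS) = 0.5 × 2.31 × 1.41² × (1 + 0.051 × 5.76) = 2.97 mA.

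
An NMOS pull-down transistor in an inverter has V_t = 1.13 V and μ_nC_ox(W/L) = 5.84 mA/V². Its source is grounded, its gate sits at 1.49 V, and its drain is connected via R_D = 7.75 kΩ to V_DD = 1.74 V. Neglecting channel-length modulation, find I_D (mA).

I_D = 0.209 mA

V_GS = V_G = 1.49 V, so V_ov = 1.49 − 1.13 = 0.36 V.
Assume saturation: I_D = ½ k_n V_ov² = 0.5 × 5.84 × 0.36² = 0.378 mA, giving V_DS = V_DD − I_D R_D = 1.74 − 0.378 × 7.75 = -1.19 V.
But -1.19 V < V_ov = 0.36 V, so the device is actually in triode.
In triode I_D = k_n[V_ov V_DS − ½ V_DS²] and I_D = (V_DD − V_DS)/R_D. Equating: 22.6 V_DS² − 17.29 V_DS + 1.74 = 0, giving V_DS = 0.119 V (the root below V_ov).
I_D = (1.74 − 0.119) / 7.75 = 0.209 mA.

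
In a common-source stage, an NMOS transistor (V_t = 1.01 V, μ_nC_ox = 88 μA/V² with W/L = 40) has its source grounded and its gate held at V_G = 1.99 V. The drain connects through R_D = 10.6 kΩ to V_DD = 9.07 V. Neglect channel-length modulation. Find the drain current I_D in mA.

I_D = 0.829 mA

V_GS = V_G = 1.99 V, so V_ov = 1.99 − 1.01 = 0.98 V.
k_n = μ_nC_ox · (W/L) = 3.52 mA/V².
Assume saturation: I_D = ½ k_n V_ov² = 0.5 × 3.52 × 0.98² = 1.69 mA, giving V_DS = V_DD − I_D R_D = 9.07 − 1.69 × 10.6 = -8.85 V.
But -8.85 V < V_ov = 0.98 V, so the device is actually in triode.
In triode I_D = k_n[V_ov V_DS − ½ V_DS²] and I_D = (V_DD − V_DS)/R_D. Equating: 18.7 V_DS² − 37.57 V_DS + 9.07 = 0, giving V_DS = 0.281 V (the root below V_ov).
I_D = (9.07 − 0.281) / 10.6 = 0.829 mA.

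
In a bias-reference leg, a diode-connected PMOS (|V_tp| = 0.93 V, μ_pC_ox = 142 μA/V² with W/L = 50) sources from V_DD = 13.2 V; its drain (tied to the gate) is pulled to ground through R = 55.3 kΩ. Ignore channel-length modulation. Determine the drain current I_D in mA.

With gate tied to drain, V_SG = V_SD ≥ V_SG − |V_tp|, so the device is in saturation.
k_p = μ_pC_ox · (W/L) = 7.1 mA/V².
KCL at the drain: ½ k_p (V_SG − |V_tp|)² = (V_DD − V_SG)/R.
Let x = V_SG − 0.93. Then 196 x² + x − 12.27 = 0, giving x = 0.247 V (positive root), so V_SG = 1.18 V.
I_D = (V_DD − V_SG)/R = (13.2 − 1.18) / 55.3 = 0.217 mA.

I_D = 0.217 mA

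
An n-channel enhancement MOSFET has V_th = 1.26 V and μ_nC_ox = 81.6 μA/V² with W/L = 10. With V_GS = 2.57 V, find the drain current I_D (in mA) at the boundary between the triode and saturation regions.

At the boundary V_DS = V_ov = V_GS − V_th = 2.57 − 1.26 = 1.31 V.
k_n = μ_nC_ox · (W/L) = 0.816 mA/V².
I_D = ½ k_n V_ov² = 0.5 × 0.816 × 1.31² = 0.7 mA.

I_D = 0.700 mA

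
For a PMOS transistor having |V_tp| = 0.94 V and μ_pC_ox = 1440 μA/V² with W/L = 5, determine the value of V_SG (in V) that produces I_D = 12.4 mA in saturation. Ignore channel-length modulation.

k_p = μ_pC_ox · (W/L) = 7.2 mA/V².
In saturation I_D = ½ k_p (V_SG − |V_tp|)², so V_SG − |V_tp| = √(2 I_D / k_p) = √(2 × 12.4 / 7.2) = 1.86 V.
V_SG = 0.94 + 1.86 = 2.8 V.

V_SG = 2.80 V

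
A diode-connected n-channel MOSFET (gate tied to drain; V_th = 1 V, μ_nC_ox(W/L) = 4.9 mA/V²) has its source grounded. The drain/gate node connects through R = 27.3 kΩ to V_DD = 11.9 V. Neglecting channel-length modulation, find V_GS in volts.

With gate tied to drain, V_GS = V_DS ≥ V_GS − V_th, so the device is in saturation.
KCL at the drain: ½ k_n (V_GS − V_th)² = (V_DD − V_GS)/R.
Let x = V_GS − 1. Then 66.9 x² + x − 10.9 = 0, giving x = 0.396 V (positive root), so V_GS = 1.4 V.
I_D = (V_DD − V_GS)/R = (11.9 − 1.4) / 27.3 = 0.385 mA.

V_GS = 1.40 V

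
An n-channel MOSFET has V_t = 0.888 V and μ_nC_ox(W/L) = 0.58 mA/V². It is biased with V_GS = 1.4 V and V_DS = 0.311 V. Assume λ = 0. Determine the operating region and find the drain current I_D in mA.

V_ov = V_GS − V_t = 1.4 − 0.888 = 0.512 V.
Since V_DS = 0.311 V < V_ov = 0.512 V, the device is in the triode region.
I_D = k_n [V_ov · V_DS − ½ V_DS²] = 0.58 × [0.512 × 0.311 − 0.5 × 0.311²] = 0.0643 mA.

Triode; I_D = 0.0643 mA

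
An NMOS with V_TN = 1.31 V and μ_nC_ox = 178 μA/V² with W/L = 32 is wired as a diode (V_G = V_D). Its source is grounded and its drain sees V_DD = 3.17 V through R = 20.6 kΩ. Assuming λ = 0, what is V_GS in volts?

With gate tied to drain, V_GS = V_DS ≥ V_GS − V_TN, so the device is in saturation.
k_n = μ_nC_ox · (W/L) = 5.696 mA/V².
KCL at the drain: ½ k_n (V_GS − V_TN)² = (V_DD − V_GS)/R.
Let x = V_GS − 1.31. Then 58.7 x² + x − 1.86 = 0, giving x = 0.17 V (positive root), so V_GS = 1.48 V.
I_D = (V_DD − V_GS)/R = (3.17 − 1.48) / 20.6 = 0.0821 mA.

V_GS = 1.48 V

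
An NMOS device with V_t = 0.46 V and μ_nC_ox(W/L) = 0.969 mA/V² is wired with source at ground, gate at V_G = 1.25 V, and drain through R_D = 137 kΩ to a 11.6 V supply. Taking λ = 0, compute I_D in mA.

I_D = 0.0838 mA

V_GS = V_G = 1.25 V, so V_ov = 1.25 − 0.46 = 0.79 V.
Assume saturation: I_D = ½ k_n V_ov² = 0.5 × 0.969 × 0.79² = 0.302 mA, giving V_DS = V_DD − I_D R_D = 11.6 − 0.302 × 137 = -29.8 V.
But -29.8 V < V_ov = 0.79 V, so the device is actually in triode.
In triode I_D = k_n[V_ov V_DS − ½ V_DS²] and I_D = (V_DD − V_DS)/R_D. Equating: 66.4 V_DS² − 105.9 V_DS + 11.6 = 0, giving V_DS = 0.118 V (the root below V_ov).
I_D = (11.6 − 0.118) / 137 = 0.0838 mA.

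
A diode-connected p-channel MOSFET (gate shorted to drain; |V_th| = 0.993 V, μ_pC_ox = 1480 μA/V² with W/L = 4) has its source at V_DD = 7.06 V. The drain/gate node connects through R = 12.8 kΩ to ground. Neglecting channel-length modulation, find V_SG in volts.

V_SG = 1.38 V

With gate tied to drain, V_SG = V_SD ≥ V_SG − |V_th|, so the device is in saturation.
k_p = μ_pC_ox · (W/L) = 5.92 mA/V².
KCL at the drain: ½ k_p (V_SG − |V_th|)² = (V_DD − V_SG)/R.
Let x = V_SG − 0.993. Then 37.9 x² + x − 6.067 = 0, giving x = 0.387 V (positive root), so V_SG = 1.38 V.
I_D = (V_DD − V_SG)/R = (7.06 − 1.38) / 12.8 = 0.444 mA.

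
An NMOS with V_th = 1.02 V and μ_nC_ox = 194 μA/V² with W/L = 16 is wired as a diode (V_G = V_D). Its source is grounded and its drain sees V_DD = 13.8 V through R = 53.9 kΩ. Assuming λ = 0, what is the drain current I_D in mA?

With gate tied to drain, V_GS = V_DS ≥ V_GS − V_th, so the device is in saturation.
k_n = μ_nC_ox · (W/L) = 3.104 mA/V².
KCL at the drain: ½ k_n (V_GS − V_th)² = (V_DD − V_GS)/R.
Let x = V_GS − 1.02. Then 83.7 x² + x − 12.78 = 0, giving x = 0.385 V (positive root), so V_GS = 1.4 V.
I_D = (V_DD − V_GS)/R = (13.8 − 1.4) / 53.9 = 0.23 mA.

I_D = 0.230 mA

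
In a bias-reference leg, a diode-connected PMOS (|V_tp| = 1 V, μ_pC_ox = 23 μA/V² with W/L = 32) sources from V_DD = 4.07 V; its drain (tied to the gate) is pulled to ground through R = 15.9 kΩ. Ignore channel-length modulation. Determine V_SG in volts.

With gate tied to drain, V_SG = V_SD ≥ V_SG − |V_tp|, so the device is in saturation.
k_p = μ_pC_ox · (W/L) = 0.736 mA/V².
KCL at the drain: ½ k_p (V_SG − |V_tp|)² = (V_DD − V_SG)/R.
Let x = V_SG − 1. Then 5.85 x² + x − 3.07 = 0, giving x = 0.644 V (positive root), so V_SG = 1.64 V.
I_D = (V_DD − V_SG)/R = (4.07 − 1.64) / 15.9 = 0.153 mA.

V_SG = 1.64 V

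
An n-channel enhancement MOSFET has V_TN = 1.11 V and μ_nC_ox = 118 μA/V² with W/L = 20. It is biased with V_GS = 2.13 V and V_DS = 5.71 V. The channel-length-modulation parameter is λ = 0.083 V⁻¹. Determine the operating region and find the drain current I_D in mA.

k_n = μ_nC_ox · (W/L) = 2.36 mA/V².
V_ov = V_GS − V_TN = 2.13 − 1.11 = 1.02 V.
Since V_DS = 5.71 V ≥ V_ov = 1.02 V, the device is in saturation.
I_D = ½ k_n V_ov² (1 + λ V_DS) = 0.5 × 2.36 × 1.02² × (1 + 0.083 × 5.71) = 1.81 mA.

Saturation; I_D = 1.81 mA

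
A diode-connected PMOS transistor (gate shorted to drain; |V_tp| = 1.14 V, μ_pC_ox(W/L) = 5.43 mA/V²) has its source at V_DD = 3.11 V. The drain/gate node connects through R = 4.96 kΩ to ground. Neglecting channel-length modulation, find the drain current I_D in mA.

With gate tied to drain, V_SG = V_SD ≥ V_SG − |V_tp|, so the device is in saturation.
KCL at the drain: ½ k_p (V_SG − |V_tp|)² = (V_DD − V_SG)/R.
Let x = V_SG − 1.14. Then 13.5 x² + x − 1.97 = 0, giving x = 0.347 V (positive root), so V_SG = 1.49 V.
I_D = (V_DD − V_SG)/R = (3.11 − 1.49) / 4.96 = 0.327 mA.

I_D = 0.327 mA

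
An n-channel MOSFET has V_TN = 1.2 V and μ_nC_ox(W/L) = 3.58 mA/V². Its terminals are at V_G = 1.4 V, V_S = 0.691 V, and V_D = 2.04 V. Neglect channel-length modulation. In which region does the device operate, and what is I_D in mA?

Cutoff; I_D = 0 mA

V_GS = V_G − V_S = 1.4 − 0.691 = 0.709 V; V_DS = V_D − V_S = 2.04 − 0.691 = 1.35 V.
V_GS = 0.709 V < V_TN = 1.2 V, so the transistor is in cutoff.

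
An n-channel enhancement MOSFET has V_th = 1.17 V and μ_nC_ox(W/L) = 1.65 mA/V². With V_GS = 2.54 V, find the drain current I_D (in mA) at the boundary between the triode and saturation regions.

I_D = 1.55 mA

At the boundary V_DS = V_ov = V_GS − V_th = 2.54 − 1.17 = 1.37 V.
I_D = ½ k_n V_ov² = 0.5 × 1.65 × 1.37² = 1.55 mA.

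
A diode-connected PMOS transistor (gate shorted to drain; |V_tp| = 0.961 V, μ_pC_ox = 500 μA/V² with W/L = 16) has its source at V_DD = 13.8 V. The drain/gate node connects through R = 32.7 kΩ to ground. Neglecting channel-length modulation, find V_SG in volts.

With gate tied to drain, V_SG = V_SD ≥ V_SG − |V_tp|, so the device is in saturation.
k_p = μ_pC_ox · (W/L) = 8 mA/V².
KCL at the drain: ½ k_p (V_SG − |V_tp|)² = (V_DD − V_SG)/R.
Let x = V_SG − 0.961. Then 131 x² + x − 12.84 = 0, giving x = 0.31 V (positive root), so V_SG = 1.27 V.
I_D = (V_DD − V_SG)/R = (13.8 − 1.27) / 32.7 = 0.383 mA.

V_SG = 1.27 V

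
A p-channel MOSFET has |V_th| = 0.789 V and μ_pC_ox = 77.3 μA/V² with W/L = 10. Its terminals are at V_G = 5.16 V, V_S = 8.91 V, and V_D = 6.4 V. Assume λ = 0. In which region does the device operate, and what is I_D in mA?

Triode; I_D = 3.31 mA

V_SG = V_S − V_G = 8.91 − 5.16 = 3.75 V; V_SD = V_S − V_D = 8.91 − 6.4 = 2.51 V.
k_p = μ_pC_ox · (W/L) = 0.773 mA/V².
V_ov = V_SG − |V_th| = 3.75 − 0.789 = 2.96 V.
Since V_SD = 2.51 V < V_ov = 2.96 V, the device is in the triode region.
I_D = k_p [V_ov · V_SD − ½ V_SD²] = 0.773 × [2.96 × 2.51 − 0.5 × 2.51²] = 3.31 mA.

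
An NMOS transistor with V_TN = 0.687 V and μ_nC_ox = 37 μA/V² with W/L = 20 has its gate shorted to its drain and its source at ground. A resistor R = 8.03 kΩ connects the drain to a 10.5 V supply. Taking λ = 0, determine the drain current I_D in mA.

With gate tied to drain, V_GS = V_DS ≥ V_GS − V_TN, so the device is in saturation.
k_n = μ_nC_ox · (W/L) = 0.74 mA/V².
KCL at the drain: ½ k_n (V_GS − V_TN)² = (V_DD − V_GS)/R.
Let x = V_GS − 0.687. Then 2.97 x² + x − 9.813 = 0, giving x = 1.66 V (positive root), so V_GS = 2.34 V.
I_D = (V_DD − V_GS)/R = (10.5 − 2.34) / 8.03 = 1.02 mA.

I_D = 1.02 mA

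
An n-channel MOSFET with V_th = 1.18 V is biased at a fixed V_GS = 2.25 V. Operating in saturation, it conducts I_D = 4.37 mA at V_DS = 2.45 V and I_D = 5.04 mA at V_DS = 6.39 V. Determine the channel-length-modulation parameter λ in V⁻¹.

With V_GS fixed, I_D ∝ (1 + λ V_DS) in saturation, so I_D2/I_D1 = (1 + λ V_DS2)/(1 + λ V_DS1).
5.04/4.37 = 1.153 = (1 + 6.39 λ)/(1 + 2.45 λ).
Solving: λ (I_D1 V_DS2 − I_D2 V_DS1) = I_D2 − I_D1, so λ = (5.04 − 4.37) / (4.37 × 6.39 − 5.04 × 2.45) = 0.67 / 15.6 = 0.043 V⁻¹.

λ = 0.0430 V⁻¹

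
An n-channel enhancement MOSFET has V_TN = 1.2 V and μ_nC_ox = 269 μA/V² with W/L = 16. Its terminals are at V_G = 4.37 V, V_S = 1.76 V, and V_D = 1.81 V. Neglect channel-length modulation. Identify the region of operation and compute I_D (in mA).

Triode; I_D = 0.298 mA

V_GS = V_G − V_S = 4.37 − 1.76 = 2.61 V; V_DS = V_D − V_S = 1.81 − 1.76 = 0.05 V.
k_n = μ_nC_ox · (W/L) = 4.304 mA/V².
V_ov = V_GS − V_TN = 2.61 − 1.2 = 1.41 V.
Since V_DS = 0.05 V < V_ov = 1.41 V, the device is in the triode region.
I_D = k_n [V_ov · V_DS − ½ V_DS²] = 4.304 × [1.41 × 0.05 − 0.5 × 0.05²] = 0.298 mA.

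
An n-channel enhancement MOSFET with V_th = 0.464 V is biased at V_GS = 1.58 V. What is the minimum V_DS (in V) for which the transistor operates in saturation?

V_DS,sat = 1.12 V

The boundary between triode and saturation is V_DS = V_GS − V_th = V_ov.
V_ov = 1.58 − 0.464 = 1.12 V.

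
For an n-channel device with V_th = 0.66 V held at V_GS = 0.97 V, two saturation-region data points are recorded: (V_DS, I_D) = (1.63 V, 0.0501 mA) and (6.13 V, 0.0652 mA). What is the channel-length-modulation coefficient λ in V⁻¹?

λ = 0.0752 V⁻¹

With V_GS fixed, I_D ∝ (1 + λ V_DS) in saturation, so I_D2/I_D1 = (1 + λ V_DS2)/(1 + λ V_DS1).
0.0652/0.0501 = 1.301 = (1 + 6.13 λ)/(1 + 1.63 λ).
Solving: λ (I_D1 V_DS2 − I_D2 V_DS1) = I_D2 − I_D1, so λ = (0.0652 − 0.0501) / (0.0501 × 6.13 − 0.0652 × 1.63) = 0.0151 / 0.201 = 0.0752 V⁻¹.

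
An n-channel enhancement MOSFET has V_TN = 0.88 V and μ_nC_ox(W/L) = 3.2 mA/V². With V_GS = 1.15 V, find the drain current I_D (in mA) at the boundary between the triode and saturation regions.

At the boundary V_DS = V_ov = V_GS − V_TN = 1.15 − 0.88 = 0.27 V.
I_D = ½ k_n V_ov² = 0.5 × 3.2 × 0.27² = 0.117 mA.

I_D = 0.117 mA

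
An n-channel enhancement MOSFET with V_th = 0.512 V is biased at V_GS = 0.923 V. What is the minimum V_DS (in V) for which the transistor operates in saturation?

The boundary between triode and saturation is V_DS = V_GS − V_th = V_ov.
V_ov = 0.923 − 0.512 = 0.411 V.

V_DS,sat = 0.411 V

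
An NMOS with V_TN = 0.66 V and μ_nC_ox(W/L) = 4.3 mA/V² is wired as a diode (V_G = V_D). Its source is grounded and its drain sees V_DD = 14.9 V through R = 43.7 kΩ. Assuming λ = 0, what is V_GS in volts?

V_GS = 1.04 V

With gate tied to drain, V_GS = V_DS ≥ V_GS − V_TN, so the device is in saturation.
KCL at the drain: ½ k_n (V_GS − V_TN)² = (V_DD − V_GS)/R.
Let x = V_GS − 0.66. Then 94 x² + x − 14.24 = 0, giving x = 0.384 V (positive root), so V_GS = 1.04 V.
I_D = (V_DD − V_GS)/R = (14.9 − 1.04) / 43.7 = 0.317 mA.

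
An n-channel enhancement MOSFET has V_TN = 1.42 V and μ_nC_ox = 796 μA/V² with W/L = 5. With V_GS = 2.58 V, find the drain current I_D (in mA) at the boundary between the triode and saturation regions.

At the boundary V_DS = V_ov = V_GS − V_TN = 2.58 − 1.42 = 1.16 V.
k_n = μ_nC_ox · (W/L) = 3.98 mA/V².
I_D = ½ k_n V_ov² = 0.5 × 3.98 × 1.16² = 2.68 mA.

I_D = 2.68 mA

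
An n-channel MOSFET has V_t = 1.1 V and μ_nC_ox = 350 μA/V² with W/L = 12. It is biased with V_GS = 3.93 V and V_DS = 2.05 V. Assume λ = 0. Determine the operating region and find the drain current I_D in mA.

k_n = μ_nC_ox · (W/L) = 4.2 mA/V².
V_ov = V_GS − V_t = 3.93 − 1.1 = 2.83 V.
Since V_DS = 2.05 V < V_ov = 2.83 V, the device is in the triode region.
I_D = k_n [V_ov · V_DS − ½ V_DS²] = 4.2 × [2.83 × 2.05 − 0.5 × 2.05²] = 15.5 mA.

Triode; I_D = 15.5 mA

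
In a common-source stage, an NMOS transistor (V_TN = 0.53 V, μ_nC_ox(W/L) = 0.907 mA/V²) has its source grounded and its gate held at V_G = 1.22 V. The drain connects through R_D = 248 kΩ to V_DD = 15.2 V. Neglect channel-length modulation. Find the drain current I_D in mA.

V_GS = V_G = 1.22 V, so V_ov = 1.22 − 0.53 = 0.69 V.
Assume saturation: I_D = ½ k_n V_ov² = 0.5 × 0.907 × 0.69² = 0.216 mA, giving V_DS = V_DD − I_D R_D = 15.2 − 0.216 × 248 = -38.3 V.
But -38.3 V < V_ov = 0.69 V, so the device is actually in triode.
In triode I_D = k_n[V_ov V_DS − ½ V_DS²] and I_D = (V_DD − V_DS)/R_D. Equating: 112 V_DS² − 156.2 V_DS + 15.2 = 0, giving V_DS = 0.105 V (the root below V_ov).
I_D = (15.2 − 0.105) / 248 = 0.0609 mA.

I_D = 0.0609 mA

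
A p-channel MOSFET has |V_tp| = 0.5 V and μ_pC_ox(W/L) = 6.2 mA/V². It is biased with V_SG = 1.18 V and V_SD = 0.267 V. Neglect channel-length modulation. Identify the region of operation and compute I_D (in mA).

V_ov = V_SG − |V_tp| = 1.18 − 0.5 = 0.68 V.
Since V_SD = 0.267 V < V_ov = 0.68 V, the device is in the triode region.
I_D = k_p [V_ov · V_SD − ½ V_SD²] = 6.2 × [0.68 × 0.267 − 0.5 × 0.267²] = 0.905 mA.

Triode; I_D = 0.905 mA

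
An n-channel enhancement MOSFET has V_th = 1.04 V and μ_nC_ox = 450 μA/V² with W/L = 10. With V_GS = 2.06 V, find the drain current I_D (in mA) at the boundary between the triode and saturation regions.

At the boundary V_DS = V_ov = V_GS − V_th = 2.06 − 1.04 = 1.02 V.
k_n = μ_nC_ox · (W/L) = 4.5 mA/V².
I_D = ½ k_n V_ov² = 0.5 × 4.5 × 1.02² = 2.34 mA.

I_D = 2.34 mA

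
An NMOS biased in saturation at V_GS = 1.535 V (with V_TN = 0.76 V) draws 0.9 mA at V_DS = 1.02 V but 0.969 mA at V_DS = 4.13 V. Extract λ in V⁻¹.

With V_GS fixed, I_D ∝ (1 + λ V_DS) in saturation, so I_D2/I_D1 = (1 + λ V_DS2)/(1 + λ V_DS1).
0.969/0.9 = 1.077 = (1 + 4.13 λ)/(1 + 1.02 λ).
Solving: λ (I_D1 V_DS2 − I_D2 V_DS1) = I_D2 − I_D1, so λ = (0.969 − 0.9) / (0.9 × 4.13 − 0.969 × 1.02) = 0.069 / 2.73 = 0.0253 V⁻¹.

λ = 0.0253 V⁻¹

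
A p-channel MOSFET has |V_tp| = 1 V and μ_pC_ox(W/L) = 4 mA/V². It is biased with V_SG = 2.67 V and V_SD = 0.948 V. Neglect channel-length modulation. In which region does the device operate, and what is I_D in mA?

Triode; I_D = 4.54 mA

V_ov = V_SG − |V_tp| = 2.67 − 1 = 1.67 V.
Since V_SD = 0.948 V < V_ov = 1.67 V, the device is in the triode region.
I_D = k_p [V_ov · V_SD − ½ V_SD²] = 4 × [1.67 × 0.948 − 0.5 × 0.948²] = 4.54 mA.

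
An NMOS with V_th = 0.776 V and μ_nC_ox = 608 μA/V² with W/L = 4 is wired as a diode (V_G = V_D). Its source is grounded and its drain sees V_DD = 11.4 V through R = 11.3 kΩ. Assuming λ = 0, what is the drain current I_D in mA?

I_D = 0.866 mA

With gate tied to drain, V_GS = V_DS ≥ V_GS − V_th, so the device is in saturation.
k_n = μ_nC_ox · (W/L) = 2.432 mA/V².
KCL at the drain: ½ k_n (V_GS − V_th)² = (V_DD − V_GS)/R.
Let x = V_GS − 0.776. Then 13.7 x² + x − 10.62 = 0, giving x = 0.844 V (positive root), so V_GS = 1.62 V.
I_D = (V_DD − V_GS)/R = (11.4 − 1.62) / 11.3 = 0.866 mA.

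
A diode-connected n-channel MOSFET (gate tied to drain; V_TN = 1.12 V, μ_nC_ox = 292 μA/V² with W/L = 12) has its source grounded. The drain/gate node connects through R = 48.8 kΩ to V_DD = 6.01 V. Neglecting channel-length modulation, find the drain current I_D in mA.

I_D = 0.0954 mA

With gate tied to drain, V_GS = V_DS ≥ V_GS − V_TN, so the device is in saturation.
k_n = μ_nC_ox · (W/L) = 3.504 mA/V².
KCL at the drain: ½ k_n (V_GS − V_TN)² = (V_DD − V_GS)/R.
Let x = V_GS − 1.12. Then 85.5 x² + x − 4.89 = 0, giving x = 0.233 V (positive root), so V_GS = 1.35 V.
I_D = (V_DD − V_GS)/R = (6.01 − 1.35) / 48.8 = 0.0954 mA.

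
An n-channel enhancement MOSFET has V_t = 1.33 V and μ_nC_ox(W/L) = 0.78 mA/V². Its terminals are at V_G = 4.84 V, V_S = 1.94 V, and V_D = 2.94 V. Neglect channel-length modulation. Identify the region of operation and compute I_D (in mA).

V_GS = V_G − V_S = 4.84 − 1.94 = 2.9 V; V_DS = V_D − V_S = 2.94 − 1.94 = 1 V.
V_ov = V_GS − V_t = 2.9 − 1.33 = 1.57 V.
Since V_DS = 1 V < V_ov = 1.57 V, the device is in the triode region.
I_D = k_n [V_ov · V_DS − ½ V_DS²] = 0.78 × [1.57 × 1 − 0.5 × 1²] = 0.835 mA.

Triode; I_D = 0.835 mA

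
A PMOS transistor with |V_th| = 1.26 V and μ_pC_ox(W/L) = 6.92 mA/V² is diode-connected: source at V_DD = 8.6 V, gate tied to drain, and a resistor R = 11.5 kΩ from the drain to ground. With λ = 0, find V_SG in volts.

With gate tied to drain, V_SG = V_SD ≥ V_SG − |V_th|, so the device is in saturation.
KCL at the drain: ½ k_p (V_SG − |V_th|)² = (V_DD − V_SG)/R.
Let x = V_SG − 1.26. Then 39.8 x² + x − 7.34 = 0, giving x = 0.417 V (positive root), so V_SG = 1.68 V.
I_D = (V_DD − V_SG)/R = (8.6 − 1.68) / 11.5 = 0.602 mA.

V_SG = 1.68 V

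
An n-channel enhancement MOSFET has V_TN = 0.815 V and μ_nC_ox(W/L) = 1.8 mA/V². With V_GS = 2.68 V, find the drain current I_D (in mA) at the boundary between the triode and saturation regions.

At the boundary V_DS = V_ov = V_GS − V_TN = 2.68 − 0.815 = 1.87 V.
I_D = ½ k_n V_ov² = 0.5 × 1.8 × 1.87² = 3.13 mA.

I_D = 3.13 mA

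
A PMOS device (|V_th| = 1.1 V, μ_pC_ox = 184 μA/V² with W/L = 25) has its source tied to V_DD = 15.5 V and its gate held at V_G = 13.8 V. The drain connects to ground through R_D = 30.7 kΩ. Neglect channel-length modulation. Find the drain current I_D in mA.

V_SG = V_DD − V_G = 15.5 − 13.8 = 1.7 V, so V_ov = 1.7 − 1.1 = 0.6 V.
k_p = μ_pC_ox · (W/L) = 4.6 mA/V².
Assume saturation: I_D = ½ k_p V_ov² = 0.5 × 4.6 × 0.6² = 0.828 mA, giving V_SD = V_DD − I_D R_D = 15.5 − 0.828 × 30.7 = -9.92 V.
But -9.92 V < V_ov = 0.6 V, so the device is actually in triode.
In triode I_D = k_p[V_ov V_SD − ½ V_SD²] and I_D = (V_DD − V_SD)/R_D. Equating: 70.6 V_SD² − 85.73 V_SD + 15.5 = 0, giving V_SD = 0.221 V (the root below V_ov).
I_D = (15.5 − 0.221) / 30.7 = 0.498 mA.

I_D = 0.498 mA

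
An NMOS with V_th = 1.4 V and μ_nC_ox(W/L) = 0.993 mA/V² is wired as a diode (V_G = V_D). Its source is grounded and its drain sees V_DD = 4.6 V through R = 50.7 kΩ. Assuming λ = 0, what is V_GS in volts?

With gate tied to drain, V_GS = V_DS ≥ V_GS − V_th, so the device is in saturation.
KCL at the drain: ½ k_n (V_GS − V_th)² = (V_DD − V_GS)/R.
Let x = V_GS − 1.4. Then 25.2 x² + x − 3.2 = 0, giving x = 0.337 V (positive root), so V_GS = 1.74 V.
I_D = (V_DD − V_GS)/R = (4.6 − 1.74) / 50.7 = 0.0565 mA.

V_GS = 1.74 V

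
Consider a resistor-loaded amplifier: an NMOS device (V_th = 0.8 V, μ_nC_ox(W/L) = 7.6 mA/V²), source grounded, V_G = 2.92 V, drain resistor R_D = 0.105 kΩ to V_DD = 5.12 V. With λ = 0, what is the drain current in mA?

V_GS = V_G = 2.92 V, so V_ov = 2.92 − 0.8 = 2.12 V.
Assume saturation: I_D = ½ k_n V_ov² = 0.5 × 7.6 × 2.12² = 17.1 mA, giving V_DS = V_DD − I_D R_D = 5.12 − 17.1 × 0.105 = 3.33 V.
V_DS = 3.33 V ≥ V_ov = 2.12 V, confirming saturation.

I_D = 17.1 mA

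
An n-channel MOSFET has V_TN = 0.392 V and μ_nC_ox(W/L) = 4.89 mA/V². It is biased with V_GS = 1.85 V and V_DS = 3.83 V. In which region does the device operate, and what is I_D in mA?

Saturation; I_D = 5.20 mA

V_ov = V_GS − V_TN = 1.85 − 0.392 = 1.46 V.
Since V_DS = 3.83 V ≥ V_ov = 1.46 V, the device is in saturation.
I_D = ½ k_n V_ov² = 0.5 × 4.89 × 1.46² = 5.2 mA.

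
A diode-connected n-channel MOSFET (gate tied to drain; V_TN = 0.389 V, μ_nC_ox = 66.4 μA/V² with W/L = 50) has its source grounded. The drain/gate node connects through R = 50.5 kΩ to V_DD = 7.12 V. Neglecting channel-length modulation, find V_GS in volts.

V_GS = 0.666 V

With gate tied to drain, V_GS = V_DS ≥ V_GS − V_TN, so the device is in saturation.
k_n = μ_nC_ox · (W/L) = 3.32 mA/V².
KCL at the drain: ½ k_n (V_GS − V_TN)² = (V_DD − V_GS)/R.
Let x = V_GS − 0.389. Then 83.8 x² + x − 6.731 = 0, giving x = 0.277 V (positive root), so V_GS = 0.666 V.
I_D = (V_DD − V_GS)/R = (7.12 − 0.666) / 50.5 = 0.128 mA.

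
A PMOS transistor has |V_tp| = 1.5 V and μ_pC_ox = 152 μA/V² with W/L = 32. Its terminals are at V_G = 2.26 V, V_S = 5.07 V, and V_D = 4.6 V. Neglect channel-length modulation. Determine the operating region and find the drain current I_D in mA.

V_SG = V_S − V_G = 5.07 − 2.26 = 2.81 V; V_SD = V_S − V_D = 5.07 − 4.6 = 0.47 V.
k_p = μ_pC_ox · (W/L) = 4.864 mA/V².
V_ov = V_SG − |V_tp| = 2.81 − 1.5 = 1.31 V.
Since V_SD = 0.47 V < V_ov = 1.31 V, the device is in the triode region.
I_D = k_p [V_ov · V_SD − ½ V_SD²] = 4.864 × [1.31 × 0.47 − 0.5 × 0.47²] = 2.46 mA.

Triode; I_D = 2.46 mA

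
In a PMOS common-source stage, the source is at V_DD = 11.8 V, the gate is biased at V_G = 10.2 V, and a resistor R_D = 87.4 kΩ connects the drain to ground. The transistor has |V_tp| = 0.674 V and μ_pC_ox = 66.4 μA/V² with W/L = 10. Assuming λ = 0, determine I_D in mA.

I_D = 0.132 mA

V_SG = V_DD − V_G = 11.8 − 10.2 = 1.6 V, so V_ov = 1.6 − 0.674 = 0.926 V.
k_p = μ_pC_ox · (W/L) = 0.664 mA/V².
Assume saturation: I_D = ½ k_p V_ov² = 0.5 × 0.664 × 0.926² = 0.285 mA, giving V_SD = V_DD − I_D R_D = 11.8 − 0.285 × 87.4 = -13.1 V.
But -13.1 V < V_ov = 0.926 V, so the device is actually in triode.
In triode I_D = k_p[V_ov V_SD − ½ V_SD²] and I_D = (V_DD − V_SD)/R_D. Equating: 29 V_SD² − 54.74 V_SD + 11.8 = 0, giving V_SD = 0.248 V (the root below V_ov).
I_D = (11.8 − 0.248) / 87.4 = 0.132 mA.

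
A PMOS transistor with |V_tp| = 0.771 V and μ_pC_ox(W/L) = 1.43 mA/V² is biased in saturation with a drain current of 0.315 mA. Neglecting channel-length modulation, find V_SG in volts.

In saturation I_D = ½ k_p (V_SG − |V_tp|)², so V_SG − |V_tp| = √(2 I_D / k_p) = √(2 × 0.315 / 1.43) = 0.664 V.
V_SG = 0.771 + 0.664 = 1.43 V.

V_SG = 1.43 V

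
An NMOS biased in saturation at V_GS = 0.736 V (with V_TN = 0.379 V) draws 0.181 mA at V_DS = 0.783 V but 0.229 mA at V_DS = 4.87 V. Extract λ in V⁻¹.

λ = 0.0684 V⁻¹

With V_GS fixed, I_D ∝ (1 + λ V_DS) in saturation, so I_D2/I_D1 = (1 + λ V_DS2)/(1 + λ V_DS1).
0.229/0.181 = 1.265 = (1 + 4.87 λ)/(1 + 0.783 λ).
Solving: λ (I_D1 V_DS2 − I_D2 V_DS1) = I_D2 − I_D1, so λ = (0.229 − 0.181) / (0.181 × 4.87 − 0.229 × 0.783) = 0.048 / 0.702 = 0.0684 V⁻¹.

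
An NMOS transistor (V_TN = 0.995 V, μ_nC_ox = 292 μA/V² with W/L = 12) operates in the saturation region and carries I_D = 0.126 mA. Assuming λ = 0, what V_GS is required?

V_GS = 1.26 V

k_n = μ_nC_ox · (W/L) = 3.504 mA/V².
In saturation I_D = ½ k_n (V_GS − V_TN)², so V_GS − V_TN = √(2 I_D / k_n) = √(2 × 0.126 / 3.504) = 0.268 V.
V_GS = 0.995 + 0.268 = 1.26 V.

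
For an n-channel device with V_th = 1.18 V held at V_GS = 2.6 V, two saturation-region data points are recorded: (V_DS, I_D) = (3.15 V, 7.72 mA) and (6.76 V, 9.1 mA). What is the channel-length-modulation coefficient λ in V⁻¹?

With V_GS fixed, I_D ∝ (1 + λ V_DS) in saturation, so I_D2/I_D1 = (1 + λ V_DS2)/(1 + λ V_DS1).
9.1/7.72 = 1.179 = (1 + 6.76 λ)/(1 + 3.15 λ).
Solving: λ (I_D1 V_DS2 − I_D2 V_DS1) = I_D2 − I_D1, so λ = (9.1 − 7.72) / (7.72 × 6.76 − 9.1 × 3.15) = 1.38 / 23.5 = 0.0587 V⁻¹.

λ = 0.0587 V⁻¹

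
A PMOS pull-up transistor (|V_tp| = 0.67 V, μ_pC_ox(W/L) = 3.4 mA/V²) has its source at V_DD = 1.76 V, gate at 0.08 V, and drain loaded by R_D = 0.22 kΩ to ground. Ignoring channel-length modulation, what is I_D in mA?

I_D = 1.73 mA

V_SG = V_DD − V_G = 1.76 − 0.08 = 1.68 V, so V_ov = 1.68 − 0.67 = 1.01 V.
Assume saturation: I_D = ½ k_p V_ov² = 0.5 × 3.4 × 1.01² = 1.73 mA, giving V_SD = V_DD − I_D R_D = 1.76 − 1.73 × 0.22 = 1.38 V.
V_SD = 1.38 V ≥ V_ov = 1.01 V, confirming saturation.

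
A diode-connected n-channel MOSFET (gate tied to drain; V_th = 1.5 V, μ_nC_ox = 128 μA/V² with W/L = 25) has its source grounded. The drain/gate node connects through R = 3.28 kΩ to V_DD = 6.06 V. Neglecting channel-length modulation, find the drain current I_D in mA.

I_D = 1.13 mA

With gate tied to drain, V_GS = V_DS ≥ V_GS − V_th, so the device is in saturation.
k_n = μ_nC_ox · (W/L) = 3.2 mA/V².
KCL at the drain: ½ k_n (V_GS − V_th)² = (V_DD − V_GS)/R.
Let x = V_GS − 1.5. Then 5.25 x² + x − 4.56 = 0, giving x = 0.842 V (positive root), so V_GS = 2.34 V.
I_D = (V_DD − V_GS)/R = (6.06 − 2.34) / 3.28 = 1.13 mA.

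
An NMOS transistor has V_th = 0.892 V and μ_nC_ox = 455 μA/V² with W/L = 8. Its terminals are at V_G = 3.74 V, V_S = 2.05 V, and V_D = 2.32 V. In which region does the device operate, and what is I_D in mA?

Triode; I_D = 0.652 mA

V_GS = V_G − V_S = 3.74 − 2.05 = 1.69 V; V_DS = V_D − V_S = 2.32 − 2.05 = 0.27 V.
k_n = μ_nC_ox · (W/L) = 3.64 mA/V².
V_ov = V_GS − V_th = 1.69 − 0.892 = 0.798 V.
Since V_DS = 0.27 V < V_ov = 0.798 V, the device is in the triode region.
I_D = k_n [V_ov · V_DS − ½ V_DS²] = 3.64 × [0.798 × 0.27 − 0.5 × 0.27²] = 0.652 mA.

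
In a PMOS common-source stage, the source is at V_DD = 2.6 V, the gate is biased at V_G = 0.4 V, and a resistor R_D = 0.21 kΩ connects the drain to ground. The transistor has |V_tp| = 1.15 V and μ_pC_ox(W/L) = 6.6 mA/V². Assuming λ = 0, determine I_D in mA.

I_D = 3.64 mA

V_SG = V_DD − V_G = 2.6 − 0.4 = 2.2 V, so V_ov = 2.2 − 1.15 = 1.05 V.
Assume saturation: I_D = ½ k_p V_ov² = 0.5 × 6.6 × 1.05² = 3.64 mA, giving V_SD = V_DD − I_D R_D = 2.6 − 3.64 × 0.21 = 1.84 V.
V_SD = 1.84 V ≥ V_ov = 1.05 V, confirming saturation.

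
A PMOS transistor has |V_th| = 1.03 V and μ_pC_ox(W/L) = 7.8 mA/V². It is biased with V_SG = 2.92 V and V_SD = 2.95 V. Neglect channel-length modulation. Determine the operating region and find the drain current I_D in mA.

Saturation; I_D = 13.9 mA

V_ov = V_SG − |V_th| = 2.92 − 1.03 = 1.89 V.
Since V_SD = 2.95 V ≥ V_ov = 1.89 V, the device is in saturation.
I_D = ½ k_p V_ov² = 0.5 × 7.8 × 1.89² = 13.9 mA.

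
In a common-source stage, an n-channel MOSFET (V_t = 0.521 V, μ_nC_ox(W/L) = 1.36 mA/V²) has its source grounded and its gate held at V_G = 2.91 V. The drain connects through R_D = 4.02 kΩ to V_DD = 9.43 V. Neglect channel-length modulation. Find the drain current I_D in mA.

V_GS = V_G = 2.91 V, so V_ov = 2.91 − 0.521 = 2.39 V.
Assume saturation: I_D = ½ k_n V_ov² = 0.5 × 1.36 × 2.39² = 3.88 mA, giving V_DS = V_DD − I_D R_D = 9.43 − 3.88 × 4.02 = -6.17 V.
But -6.17 V < V_ov = 2.39 V, so the device is actually in triode.
In triode I_D = k_n[V_ov V_DS − ½ V_DS²] and I_D = (V_DD − V_DS)/R_D. Equating: 2.73 V_DS² − 14.06 V_DS + 9.43 = 0, giving V_DS = 0.793 V (the root below V_ov).
I_D = (9.43 − 0.793) / 4.02 = 2.15 mA.

I_D = 2.15 mA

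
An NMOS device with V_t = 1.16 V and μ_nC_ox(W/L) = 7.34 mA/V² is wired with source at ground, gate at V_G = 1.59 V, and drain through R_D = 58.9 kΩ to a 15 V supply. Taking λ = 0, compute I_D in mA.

V_GS = V_G = 1.59 V, so V_ov = 1.59 − 1.16 = 0.43 V.
Assume saturation: I_D = ½ k_n V_ov² = 0.5 × 7.34 × 0.43² = 0.679 mA, giving V_DS = V_DD − I_D R_D = 15 − 0.679 × 58.9 = -25 V.
But -25 V < V_ov = 0.43 V, so the device is actually in triode.
In triode I_D = k_n[V_ov V_DS − ½ V_DS²] and I_D = (V_DD − V_DS)/R_D. Equating: 216 V_DS² − 186.9 V_DS + 15 = 0, giving V_DS = 0.0895 V (the root below V_ov).
I_D = (15 − 0.0895) / 58.9 = 0.253 mA.

I_D = 0.253 mA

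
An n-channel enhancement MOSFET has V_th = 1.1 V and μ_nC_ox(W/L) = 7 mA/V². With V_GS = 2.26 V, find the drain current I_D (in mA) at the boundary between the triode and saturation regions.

At the boundary V_DS = V_ov = V_GS − V_th = 2.26 − 1.1 = 1.16 V.
I_D = ½ k_n V_ov² = 0.5 × 7 × 1.16² = 4.71 mA.

I_D = 4.71 mA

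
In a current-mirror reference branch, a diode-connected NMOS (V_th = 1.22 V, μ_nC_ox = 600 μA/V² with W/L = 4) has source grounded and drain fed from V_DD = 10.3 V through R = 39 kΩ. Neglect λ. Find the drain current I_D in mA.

With gate tied to drain, V_GS = V_DS ≥ V_GS − V_th, so the device is in saturation.
k_n = μ_nC_ox · (W/L) = 2.4 mA/V².
KCL at the drain: ½ k_n (V_GS − V_th)² = (V_DD − V_GS)/R.
Let x = V_GS − 1.22. Then 46.8 x² + x − 9.08 = 0, giving x = 0.43 V (positive root), so V_GS = 1.65 V.
I_D = (V_DD − V_GS)/R = (10.3 − 1.65) / 39 = 0.222 mA.

I_D = 0.222 mA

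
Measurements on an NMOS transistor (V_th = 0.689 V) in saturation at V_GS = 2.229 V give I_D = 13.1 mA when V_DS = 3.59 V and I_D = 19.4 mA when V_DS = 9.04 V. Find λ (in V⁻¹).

λ = 0.129 V⁻¹

With V_GS fixed, I_D ∝ (1 + λ V_DS) in saturation, so I_D2/I_D1 = (1 + λ V_DS2)/(1 + λ V_DS1).
19.4/13.1 = 1.481 = (1 + 9.04 λ)/(1 + 3.59 λ).
Solving: λ (I_D1 V_DS2 − I_D2 V_DS1) = I_D2 − I_D1, so λ = (19.4 − 13.1) / (13.1 × 9.04 − 19.4 × 3.59) = 6.3 / 48.8 = 0.129 V⁻¹.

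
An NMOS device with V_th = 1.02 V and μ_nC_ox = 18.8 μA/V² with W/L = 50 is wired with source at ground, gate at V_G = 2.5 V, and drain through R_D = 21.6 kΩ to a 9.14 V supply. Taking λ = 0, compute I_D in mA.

I_D = 0.408 mA

V_GS = V_G = 2.5 V, so V_ov = 2.5 − 1.02 = 1.48 V.
k_n = μ_nC_ox · (W/L) = 0.94 mA/V².
Assume saturation: I_D = ½ k_n V_ov² = 0.5 × 0.94 × 1.48² = 1.03 mA, giving V_DS = V_DD − I_D R_D = 9.14 − 1.03 × 21.6 = -13.1 V.
But -13.1 V < V_ov = 1.48 V, so the device is actually in triode.
In triode I_D = k_n[V_ov V_DS − ½ V_DS²] and I_D = (V_DD − V_DS)/R_D. Equating: 10.2 V_DS² − 31.05 V_DS + 9.14 = 0, giving V_DS = 0.33 V (the root below V_ov).
I_D = (9.14 − 0.33) / 21.6 = 0.408 mA.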